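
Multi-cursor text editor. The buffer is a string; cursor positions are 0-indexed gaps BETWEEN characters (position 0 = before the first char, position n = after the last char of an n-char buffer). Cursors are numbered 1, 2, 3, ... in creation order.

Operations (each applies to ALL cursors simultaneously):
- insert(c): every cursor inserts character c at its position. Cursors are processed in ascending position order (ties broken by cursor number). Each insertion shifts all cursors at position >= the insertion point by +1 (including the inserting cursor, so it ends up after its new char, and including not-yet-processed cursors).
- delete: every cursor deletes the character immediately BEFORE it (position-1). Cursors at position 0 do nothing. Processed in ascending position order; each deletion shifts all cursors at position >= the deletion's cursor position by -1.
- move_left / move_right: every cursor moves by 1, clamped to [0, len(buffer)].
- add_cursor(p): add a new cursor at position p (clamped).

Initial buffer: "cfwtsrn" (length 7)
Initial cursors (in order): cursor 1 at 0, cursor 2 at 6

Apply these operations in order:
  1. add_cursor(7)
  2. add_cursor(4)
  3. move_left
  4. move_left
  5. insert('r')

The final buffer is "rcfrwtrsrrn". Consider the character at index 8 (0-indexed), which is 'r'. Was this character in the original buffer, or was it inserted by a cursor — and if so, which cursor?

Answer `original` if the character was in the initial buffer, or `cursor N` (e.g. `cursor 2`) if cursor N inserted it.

After op 1 (add_cursor(7)): buffer="cfwtsrn" (len 7), cursors c1@0 c2@6 c3@7, authorship .......
After op 2 (add_cursor(4)): buffer="cfwtsrn" (len 7), cursors c1@0 c4@4 c2@6 c3@7, authorship .......
After op 3 (move_left): buffer="cfwtsrn" (len 7), cursors c1@0 c4@3 c2@5 c3@6, authorship .......
After op 4 (move_left): buffer="cfwtsrn" (len 7), cursors c1@0 c4@2 c2@4 c3@5, authorship .......
After op 5 (insert('r')): buffer="rcfrwtrsrrn" (len 11), cursors c1@1 c4@4 c2@7 c3@9, authorship 1..4..2.3..
Authorship (.=original, N=cursor N): 1 . . 4 . . 2 . 3 . .
Index 8: author = 3

Answer: cursor 3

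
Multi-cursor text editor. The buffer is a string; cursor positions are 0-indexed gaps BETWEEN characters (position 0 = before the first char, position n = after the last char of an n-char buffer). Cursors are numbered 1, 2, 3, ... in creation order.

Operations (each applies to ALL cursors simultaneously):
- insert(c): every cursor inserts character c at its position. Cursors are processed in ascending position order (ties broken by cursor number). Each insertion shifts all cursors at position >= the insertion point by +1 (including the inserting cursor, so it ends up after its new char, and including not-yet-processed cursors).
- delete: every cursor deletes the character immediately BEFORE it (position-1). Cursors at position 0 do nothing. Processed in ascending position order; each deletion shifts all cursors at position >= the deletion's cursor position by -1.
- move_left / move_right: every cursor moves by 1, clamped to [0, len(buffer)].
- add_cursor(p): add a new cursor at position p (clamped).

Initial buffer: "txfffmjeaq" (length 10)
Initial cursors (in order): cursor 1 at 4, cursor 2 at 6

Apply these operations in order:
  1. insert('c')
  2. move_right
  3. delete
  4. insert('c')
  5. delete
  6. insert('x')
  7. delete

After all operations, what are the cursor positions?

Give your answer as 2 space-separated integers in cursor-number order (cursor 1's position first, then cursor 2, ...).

After op 1 (insert('c')): buffer="txffcfmcjeaq" (len 12), cursors c1@5 c2@8, authorship ....1..2....
After op 2 (move_right): buffer="txffcfmcjeaq" (len 12), cursors c1@6 c2@9, authorship ....1..2....
After op 3 (delete): buffer="txffcmceaq" (len 10), cursors c1@5 c2@7, authorship ....1.2...
After op 4 (insert('c')): buffer="txffccmcceaq" (len 12), cursors c1@6 c2@9, authorship ....11.22...
After op 5 (delete): buffer="txffcmceaq" (len 10), cursors c1@5 c2@7, authorship ....1.2...
After op 6 (insert('x')): buffer="txffcxmcxeaq" (len 12), cursors c1@6 c2@9, authorship ....11.22...
After op 7 (delete): buffer="txffcmceaq" (len 10), cursors c1@5 c2@7, authorship ....1.2...

Answer: 5 7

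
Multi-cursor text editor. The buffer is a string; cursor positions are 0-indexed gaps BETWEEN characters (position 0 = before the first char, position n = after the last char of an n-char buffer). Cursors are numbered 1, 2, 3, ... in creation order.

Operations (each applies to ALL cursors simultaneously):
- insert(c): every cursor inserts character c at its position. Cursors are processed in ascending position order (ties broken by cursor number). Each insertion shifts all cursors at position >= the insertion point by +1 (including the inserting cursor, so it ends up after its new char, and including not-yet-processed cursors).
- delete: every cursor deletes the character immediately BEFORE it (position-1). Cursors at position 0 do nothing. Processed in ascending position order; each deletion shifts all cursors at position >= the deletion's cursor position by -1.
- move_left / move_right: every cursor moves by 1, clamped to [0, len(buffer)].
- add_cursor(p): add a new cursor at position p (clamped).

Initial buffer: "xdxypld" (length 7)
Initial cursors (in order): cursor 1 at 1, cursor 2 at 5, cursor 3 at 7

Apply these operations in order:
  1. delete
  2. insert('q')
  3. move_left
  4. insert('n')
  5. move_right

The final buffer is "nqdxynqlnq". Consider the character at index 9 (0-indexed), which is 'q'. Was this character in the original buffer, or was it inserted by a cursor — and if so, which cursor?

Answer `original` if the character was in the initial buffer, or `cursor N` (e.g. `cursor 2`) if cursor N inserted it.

Answer: cursor 3

Derivation:
After op 1 (delete): buffer="dxyl" (len 4), cursors c1@0 c2@3 c3@4, authorship ....
After op 2 (insert('q')): buffer="qdxyqlq" (len 7), cursors c1@1 c2@5 c3@7, authorship 1...2.3
After op 3 (move_left): buffer="qdxyqlq" (len 7), cursors c1@0 c2@4 c3@6, authorship 1...2.3
After op 4 (insert('n')): buffer="nqdxynqlnq" (len 10), cursors c1@1 c2@6 c3@9, authorship 11...22.33
After op 5 (move_right): buffer="nqdxynqlnq" (len 10), cursors c1@2 c2@7 c3@10, authorship 11...22.33
Authorship (.=original, N=cursor N): 1 1 . . . 2 2 . 3 3
Index 9: author = 3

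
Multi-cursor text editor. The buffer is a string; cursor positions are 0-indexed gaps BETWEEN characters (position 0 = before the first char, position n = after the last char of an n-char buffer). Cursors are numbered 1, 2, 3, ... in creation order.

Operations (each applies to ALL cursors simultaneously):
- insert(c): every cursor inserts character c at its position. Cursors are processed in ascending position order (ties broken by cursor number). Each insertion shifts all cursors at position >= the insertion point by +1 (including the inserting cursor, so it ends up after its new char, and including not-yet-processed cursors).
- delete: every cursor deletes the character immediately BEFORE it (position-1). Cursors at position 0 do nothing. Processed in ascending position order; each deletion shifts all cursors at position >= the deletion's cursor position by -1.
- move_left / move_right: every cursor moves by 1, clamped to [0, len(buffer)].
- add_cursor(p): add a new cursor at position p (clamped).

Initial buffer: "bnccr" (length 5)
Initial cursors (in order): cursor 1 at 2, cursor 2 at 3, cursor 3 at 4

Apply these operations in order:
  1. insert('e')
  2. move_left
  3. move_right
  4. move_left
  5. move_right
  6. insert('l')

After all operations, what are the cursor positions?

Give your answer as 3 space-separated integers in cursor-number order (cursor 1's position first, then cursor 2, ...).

After op 1 (insert('e')): buffer="bnececer" (len 8), cursors c1@3 c2@5 c3@7, authorship ..1.2.3.
After op 2 (move_left): buffer="bnececer" (len 8), cursors c1@2 c2@4 c3@6, authorship ..1.2.3.
After op 3 (move_right): buffer="bnececer" (len 8), cursors c1@3 c2@5 c3@7, authorship ..1.2.3.
After op 4 (move_left): buffer="bnececer" (len 8), cursors c1@2 c2@4 c3@6, authorship ..1.2.3.
After op 5 (move_right): buffer="bnececer" (len 8), cursors c1@3 c2@5 c3@7, authorship ..1.2.3.
After op 6 (insert('l')): buffer="bnelcelcelr" (len 11), cursors c1@4 c2@7 c3@10, authorship ..11.22.33.

Answer: 4 7 10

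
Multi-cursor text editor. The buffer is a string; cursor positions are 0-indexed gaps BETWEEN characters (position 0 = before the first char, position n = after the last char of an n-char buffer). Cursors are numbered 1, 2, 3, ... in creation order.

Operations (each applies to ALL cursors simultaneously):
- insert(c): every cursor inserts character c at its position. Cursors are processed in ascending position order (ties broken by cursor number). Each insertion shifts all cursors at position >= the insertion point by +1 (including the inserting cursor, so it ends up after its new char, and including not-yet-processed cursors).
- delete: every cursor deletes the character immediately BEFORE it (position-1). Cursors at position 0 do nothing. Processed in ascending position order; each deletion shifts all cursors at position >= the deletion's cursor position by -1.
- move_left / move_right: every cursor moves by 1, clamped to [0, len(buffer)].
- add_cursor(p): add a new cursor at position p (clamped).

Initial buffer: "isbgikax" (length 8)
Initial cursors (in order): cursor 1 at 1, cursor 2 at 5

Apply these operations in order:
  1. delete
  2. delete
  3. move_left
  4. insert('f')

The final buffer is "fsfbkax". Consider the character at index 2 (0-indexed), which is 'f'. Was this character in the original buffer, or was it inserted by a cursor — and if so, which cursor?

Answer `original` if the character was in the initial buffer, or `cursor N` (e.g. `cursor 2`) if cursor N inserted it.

After op 1 (delete): buffer="sbgkax" (len 6), cursors c1@0 c2@3, authorship ......
After op 2 (delete): buffer="sbkax" (len 5), cursors c1@0 c2@2, authorship .....
After op 3 (move_left): buffer="sbkax" (len 5), cursors c1@0 c2@1, authorship .....
After op 4 (insert('f')): buffer="fsfbkax" (len 7), cursors c1@1 c2@3, authorship 1.2....
Authorship (.=original, N=cursor N): 1 . 2 . . . .
Index 2: author = 2

Answer: cursor 2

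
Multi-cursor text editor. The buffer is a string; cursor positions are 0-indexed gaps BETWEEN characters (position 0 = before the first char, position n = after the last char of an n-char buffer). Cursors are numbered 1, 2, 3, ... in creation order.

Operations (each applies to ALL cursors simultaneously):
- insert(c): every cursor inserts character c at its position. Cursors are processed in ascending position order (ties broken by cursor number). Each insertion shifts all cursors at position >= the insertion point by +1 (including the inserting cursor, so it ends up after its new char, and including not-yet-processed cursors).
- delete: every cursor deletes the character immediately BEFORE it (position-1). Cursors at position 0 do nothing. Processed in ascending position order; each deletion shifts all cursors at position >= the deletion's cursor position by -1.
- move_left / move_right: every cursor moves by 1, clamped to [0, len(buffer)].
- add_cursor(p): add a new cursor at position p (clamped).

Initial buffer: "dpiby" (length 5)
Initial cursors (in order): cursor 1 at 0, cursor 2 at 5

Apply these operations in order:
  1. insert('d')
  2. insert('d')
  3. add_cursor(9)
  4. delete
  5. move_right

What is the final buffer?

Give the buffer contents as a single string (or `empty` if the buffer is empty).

After op 1 (insert('d')): buffer="ddpibyd" (len 7), cursors c1@1 c2@7, authorship 1.....2
After op 2 (insert('d')): buffer="dddpibydd" (len 9), cursors c1@2 c2@9, authorship 11.....22
After op 3 (add_cursor(9)): buffer="dddpibydd" (len 9), cursors c1@2 c2@9 c3@9, authorship 11.....22
After op 4 (delete): buffer="ddpiby" (len 6), cursors c1@1 c2@6 c3@6, authorship 1.....
After op 5 (move_right): buffer="ddpiby" (len 6), cursors c1@2 c2@6 c3@6, authorship 1.....

Answer: ddpiby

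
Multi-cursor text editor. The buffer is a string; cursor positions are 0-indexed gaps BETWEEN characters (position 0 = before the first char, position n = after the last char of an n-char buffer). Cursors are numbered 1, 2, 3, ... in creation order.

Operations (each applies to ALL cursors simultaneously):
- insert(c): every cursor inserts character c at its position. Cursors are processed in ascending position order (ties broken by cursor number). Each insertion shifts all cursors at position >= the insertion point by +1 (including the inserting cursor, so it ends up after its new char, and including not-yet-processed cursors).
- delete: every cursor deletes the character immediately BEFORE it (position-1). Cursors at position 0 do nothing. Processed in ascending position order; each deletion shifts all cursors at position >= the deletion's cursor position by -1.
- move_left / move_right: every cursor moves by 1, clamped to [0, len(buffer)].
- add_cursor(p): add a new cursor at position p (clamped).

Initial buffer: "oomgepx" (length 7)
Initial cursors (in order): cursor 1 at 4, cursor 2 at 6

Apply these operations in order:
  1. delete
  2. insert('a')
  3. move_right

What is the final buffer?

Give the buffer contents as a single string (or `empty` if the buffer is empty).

After op 1 (delete): buffer="oomex" (len 5), cursors c1@3 c2@4, authorship .....
After op 2 (insert('a')): buffer="oomaeax" (len 7), cursors c1@4 c2@6, authorship ...1.2.
After op 3 (move_right): buffer="oomaeax" (len 7), cursors c1@5 c2@7, authorship ...1.2.

Answer: oomaeax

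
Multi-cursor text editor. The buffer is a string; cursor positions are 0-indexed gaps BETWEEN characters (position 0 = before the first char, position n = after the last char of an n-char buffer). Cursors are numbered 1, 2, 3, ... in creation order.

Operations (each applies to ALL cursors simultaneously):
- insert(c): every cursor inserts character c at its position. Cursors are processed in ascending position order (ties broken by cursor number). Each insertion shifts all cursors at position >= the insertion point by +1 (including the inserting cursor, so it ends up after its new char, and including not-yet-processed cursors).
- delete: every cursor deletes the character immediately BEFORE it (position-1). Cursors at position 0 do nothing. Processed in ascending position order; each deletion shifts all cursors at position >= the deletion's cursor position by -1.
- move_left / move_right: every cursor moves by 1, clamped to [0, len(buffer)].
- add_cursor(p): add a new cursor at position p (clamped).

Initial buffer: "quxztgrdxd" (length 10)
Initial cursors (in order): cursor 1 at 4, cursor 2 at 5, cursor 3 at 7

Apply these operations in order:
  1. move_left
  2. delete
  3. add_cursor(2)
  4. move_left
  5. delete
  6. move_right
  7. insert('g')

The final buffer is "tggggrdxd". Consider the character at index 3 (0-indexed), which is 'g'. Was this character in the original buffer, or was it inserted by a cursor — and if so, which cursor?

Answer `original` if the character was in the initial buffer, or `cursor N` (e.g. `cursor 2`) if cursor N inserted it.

After op 1 (move_left): buffer="quxztgrdxd" (len 10), cursors c1@3 c2@4 c3@6, authorship ..........
After op 2 (delete): buffer="qutrdxd" (len 7), cursors c1@2 c2@2 c3@3, authorship .......
After op 3 (add_cursor(2)): buffer="qutrdxd" (len 7), cursors c1@2 c2@2 c4@2 c3@3, authorship .......
After op 4 (move_left): buffer="qutrdxd" (len 7), cursors c1@1 c2@1 c4@1 c3@2, authorship .......
After op 5 (delete): buffer="trdxd" (len 5), cursors c1@0 c2@0 c3@0 c4@0, authorship .....
After op 6 (move_right): buffer="trdxd" (len 5), cursors c1@1 c2@1 c3@1 c4@1, authorship .....
After op 7 (insert('g')): buffer="tggggrdxd" (len 9), cursors c1@5 c2@5 c3@5 c4@5, authorship .1234....
Authorship (.=original, N=cursor N): . 1 2 3 4 . . . .
Index 3: author = 3

Answer: cursor 3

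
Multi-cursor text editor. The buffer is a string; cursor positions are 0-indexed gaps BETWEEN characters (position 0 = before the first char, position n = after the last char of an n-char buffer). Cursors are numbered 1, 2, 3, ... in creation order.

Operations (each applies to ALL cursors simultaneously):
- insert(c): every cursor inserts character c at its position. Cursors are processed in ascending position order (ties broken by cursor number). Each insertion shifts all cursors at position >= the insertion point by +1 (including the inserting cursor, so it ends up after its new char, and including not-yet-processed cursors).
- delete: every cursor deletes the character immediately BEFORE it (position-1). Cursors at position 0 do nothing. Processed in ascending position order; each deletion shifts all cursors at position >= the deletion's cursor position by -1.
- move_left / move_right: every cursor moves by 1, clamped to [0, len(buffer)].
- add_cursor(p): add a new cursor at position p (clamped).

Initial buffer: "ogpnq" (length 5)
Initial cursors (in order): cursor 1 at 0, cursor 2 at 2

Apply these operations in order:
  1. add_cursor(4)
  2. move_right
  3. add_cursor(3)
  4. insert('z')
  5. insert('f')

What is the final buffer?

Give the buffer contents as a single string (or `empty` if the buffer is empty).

Answer: ozfgpzzffnqzf

Derivation:
After op 1 (add_cursor(4)): buffer="ogpnq" (len 5), cursors c1@0 c2@2 c3@4, authorship .....
After op 2 (move_right): buffer="ogpnq" (len 5), cursors c1@1 c2@3 c3@5, authorship .....
After op 3 (add_cursor(3)): buffer="ogpnq" (len 5), cursors c1@1 c2@3 c4@3 c3@5, authorship .....
After op 4 (insert('z')): buffer="ozgpzznqz" (len 9), cursors c1@2 c2@6 c4@6 c3@9, authorship .1..24..3
After op 5 (insert('f')): buffer="ozfgpzzffnqzf" (len 13), cursors c1@3 c2@9 c4@9 c3@13, authorship .11..2424..33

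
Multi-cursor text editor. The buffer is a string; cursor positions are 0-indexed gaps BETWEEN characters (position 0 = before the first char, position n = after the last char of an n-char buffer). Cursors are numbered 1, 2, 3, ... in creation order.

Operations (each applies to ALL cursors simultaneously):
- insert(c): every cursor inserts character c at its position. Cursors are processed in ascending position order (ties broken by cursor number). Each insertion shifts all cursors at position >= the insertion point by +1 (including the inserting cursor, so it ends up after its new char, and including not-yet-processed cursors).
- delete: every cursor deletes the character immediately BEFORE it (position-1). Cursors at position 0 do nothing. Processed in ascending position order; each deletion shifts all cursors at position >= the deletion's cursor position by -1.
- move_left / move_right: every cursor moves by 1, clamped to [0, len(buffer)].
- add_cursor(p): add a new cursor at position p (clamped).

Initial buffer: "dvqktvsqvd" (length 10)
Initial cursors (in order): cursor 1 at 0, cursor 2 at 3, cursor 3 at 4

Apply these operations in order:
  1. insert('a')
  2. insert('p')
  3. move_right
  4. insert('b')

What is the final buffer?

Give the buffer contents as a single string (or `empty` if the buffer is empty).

After op 1 (insert('a')): buffer="advqakatvsqvd" (len 13), cursors c1@1 c2@5 c3@7, authorship 1...2.3......
After op 2 (insert('p')): buffer="apdvqapkaptvsqvd" (len 16), cursors c1@2 c2@7 c3@10, authorship 11...22.33......
After op 3 (move_right): buffer="apdvqapkaptvsqvd" (len 16), cursors c1@3 c2@8 c3@11, authorship 11...22.33......
After op 4 (insert('b')): buffer="apdbvqapkbaptbvsqvd" (len 19), cursors c1@4 c2@10 c3@14, authorship 11.1..22.233.3.....

Answer: apdbvqapkbaptbvsqvd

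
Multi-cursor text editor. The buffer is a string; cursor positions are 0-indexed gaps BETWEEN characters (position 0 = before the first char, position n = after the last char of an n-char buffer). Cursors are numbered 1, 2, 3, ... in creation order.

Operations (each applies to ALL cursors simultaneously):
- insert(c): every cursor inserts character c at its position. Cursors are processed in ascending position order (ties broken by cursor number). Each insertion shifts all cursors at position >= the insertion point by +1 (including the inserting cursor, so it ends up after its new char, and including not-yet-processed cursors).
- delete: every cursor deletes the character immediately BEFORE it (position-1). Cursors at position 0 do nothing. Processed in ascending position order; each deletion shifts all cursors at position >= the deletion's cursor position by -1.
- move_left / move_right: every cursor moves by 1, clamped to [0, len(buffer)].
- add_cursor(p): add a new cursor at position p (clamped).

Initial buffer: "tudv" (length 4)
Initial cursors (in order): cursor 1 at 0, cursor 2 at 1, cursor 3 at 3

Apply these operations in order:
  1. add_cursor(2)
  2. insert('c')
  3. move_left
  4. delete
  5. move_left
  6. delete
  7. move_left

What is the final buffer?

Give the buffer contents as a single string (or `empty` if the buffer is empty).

After op 1 (add_cursor(2)): buffer="tudv" (len 4), cursors c1@0 c2@1 c4@2 c3@3, authorship ....
After op 2 (insert('c')): buffer="ctcucdcv" (len 8), cursors c1@1 c2@3 c4@5 c3@7, authorship 1.2.4.3.
After op 3 (move_left): buffer="ctcucdcv" (len 8), cursors c1@0 c2@2 c4@4 c3@6, authorship 1.2.4.3.
After op 4 (delete): buffer="ccccv" (len 5), cursors c1@0 c2@1 c4@2 c3@3, authorship 1243.
After op 5 (move_left): buffer="ccccv" (len 5), cursors c1@0 c2@0 c4@1 c3@2, authorship 1243.
After op 6 (delete): buffer="ccv" (len 3), cursors c1@0 c2@0 c3@0 c4@0, authorship 43.
After op 7 (move_left): buffer="ccv" (len 3), cursors c1@0 c2@0 c3@0 c4@0, authorship 43.

Answer: ccv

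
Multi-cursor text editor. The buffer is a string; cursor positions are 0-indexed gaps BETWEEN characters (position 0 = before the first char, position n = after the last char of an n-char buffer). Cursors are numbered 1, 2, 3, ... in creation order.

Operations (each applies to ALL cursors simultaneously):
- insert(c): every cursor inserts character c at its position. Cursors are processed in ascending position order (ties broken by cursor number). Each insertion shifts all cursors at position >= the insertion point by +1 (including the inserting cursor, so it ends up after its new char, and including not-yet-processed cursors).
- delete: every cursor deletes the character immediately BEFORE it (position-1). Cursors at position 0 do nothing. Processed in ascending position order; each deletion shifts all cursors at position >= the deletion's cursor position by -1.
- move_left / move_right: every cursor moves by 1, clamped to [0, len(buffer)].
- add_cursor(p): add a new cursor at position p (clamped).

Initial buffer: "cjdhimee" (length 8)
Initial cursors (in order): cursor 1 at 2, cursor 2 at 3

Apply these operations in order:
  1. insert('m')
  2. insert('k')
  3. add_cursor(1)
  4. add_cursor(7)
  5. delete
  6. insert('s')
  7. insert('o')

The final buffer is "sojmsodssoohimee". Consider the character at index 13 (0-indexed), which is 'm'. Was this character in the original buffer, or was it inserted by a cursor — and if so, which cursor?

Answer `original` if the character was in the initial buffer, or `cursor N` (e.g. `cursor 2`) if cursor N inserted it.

Answer: original

Derivation:
After op 1 (insert('m')): buffer="cjmdmhimee" (len 10), cursors c1@3 c2@5, authorship ..1.2.....
After op 2 (insert('k')): buffer="cjmkdmkhimee" (len 12), cursors c1@4 c2@7, authorship ..11.22.....
After op 3 (add_cursor(1)): buffer="cjmkdmkhimee" (len 12), cursors c3@1 c1@4 c2@7, authorship ..11.22.....
After op 4 (add_cursor(7)): buffer="cjmkdmkhimee" (len 12), cursors c3@1 c1@4 c2@7 c4@7, authorship ..11.22.....
After op 5 (delete): buffer="jmdhimee" (len 8), cursors c3@0 c1@2 c2@3 c4@3, authorship .1......
After op 6 (insert('s')): buffer="sjmsdsshimee" (len 12), cursors c3@1 c1@4 c2@7 c4@7, authorship 3.11.24.....
After op 7 (insert('o')): buffer="sojmsodssoohimee" (len 16), cursors c3@2 c1@6 c2@11 c4@11, authorship 33.111.2424.....
Authorship (.=original, N=cursor N): 3 3 . 1 1 1 . 2 4 2 4 . . . . .
Index 13: author = original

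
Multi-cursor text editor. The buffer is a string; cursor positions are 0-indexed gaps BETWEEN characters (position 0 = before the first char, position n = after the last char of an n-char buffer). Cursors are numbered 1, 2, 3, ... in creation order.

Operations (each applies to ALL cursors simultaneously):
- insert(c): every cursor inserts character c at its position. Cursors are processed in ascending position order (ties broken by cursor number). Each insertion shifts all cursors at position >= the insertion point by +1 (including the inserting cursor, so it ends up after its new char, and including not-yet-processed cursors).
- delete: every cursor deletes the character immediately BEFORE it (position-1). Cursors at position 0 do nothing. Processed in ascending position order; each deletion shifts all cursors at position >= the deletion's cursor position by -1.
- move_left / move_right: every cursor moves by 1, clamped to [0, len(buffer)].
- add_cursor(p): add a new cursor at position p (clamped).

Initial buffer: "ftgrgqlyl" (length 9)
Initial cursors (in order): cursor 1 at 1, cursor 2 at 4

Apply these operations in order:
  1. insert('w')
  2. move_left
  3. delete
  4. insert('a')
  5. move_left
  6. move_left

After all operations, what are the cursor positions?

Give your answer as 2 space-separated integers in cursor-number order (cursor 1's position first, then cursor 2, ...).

Answer: 0 3

Derivation:
After op 1 (insert('w')): buffer="fwtgrwgqlyl" (len 11), cursors c1@2 c2@6, authorship .1...2.....
After op 2 (move_left): buffer="fwtgrwgqlyl" (len 11), cursors c1@1 c2@5, authorship .1...2.....
After op 3 (delete): buffer="wtgwgqlyl" (len 9), cursors c1@0 c2@3, authorship 1..2.....
After op 4 (insert('a')): buffer="awtgawgqlyl" (len 11), cursors c1@1 c2@5, authorship 11..22.....
After op 5 (move_left): buffer="awtgawgqlyl" (len 11), cursors c1@0 c2@4, authorship 11..22.....
After op 6 (move_left): buffer="awtgawgqlyl" (len 11), cursors c1@0 c2@3, authorship 11..22.....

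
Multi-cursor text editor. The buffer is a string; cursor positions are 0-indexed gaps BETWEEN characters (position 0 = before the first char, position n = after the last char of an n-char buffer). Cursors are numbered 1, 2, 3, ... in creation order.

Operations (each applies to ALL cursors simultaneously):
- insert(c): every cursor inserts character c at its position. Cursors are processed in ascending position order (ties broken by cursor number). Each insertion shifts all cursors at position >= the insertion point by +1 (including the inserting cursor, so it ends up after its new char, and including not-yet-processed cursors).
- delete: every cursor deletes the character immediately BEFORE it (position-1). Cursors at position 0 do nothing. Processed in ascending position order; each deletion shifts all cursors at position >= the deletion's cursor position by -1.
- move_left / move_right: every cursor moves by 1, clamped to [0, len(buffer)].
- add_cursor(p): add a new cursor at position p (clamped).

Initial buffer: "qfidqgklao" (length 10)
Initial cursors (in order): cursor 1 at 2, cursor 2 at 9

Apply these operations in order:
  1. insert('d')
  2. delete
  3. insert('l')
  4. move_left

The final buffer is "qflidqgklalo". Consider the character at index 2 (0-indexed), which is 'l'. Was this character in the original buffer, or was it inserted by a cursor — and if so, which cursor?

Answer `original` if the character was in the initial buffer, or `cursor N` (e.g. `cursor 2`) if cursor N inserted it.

After op 1 (insert('d')): buffer="qfdidqgklado" (len 12), cursors c1@3 c2@11, authorship ..1.......2.
After op 2 (delete): buffer="qfidqgklao" (len 10), cursors c1@2 c2@9, authorship ..........
After op 3 (insert('l')): buffer="qflidqgklalo" (len 12), cursors c1@3 c2@11, authorship ..1.......2.
After op 4 (move_left): buffer="qflidqgklalo" (len 12), cursors c1@2 c2@10, authorship ..1.......2.
Authorship (.=original, N=cursor N): . . 1 . . . . . . . 2 .
Index 2: author = 1

Answer: cursor 1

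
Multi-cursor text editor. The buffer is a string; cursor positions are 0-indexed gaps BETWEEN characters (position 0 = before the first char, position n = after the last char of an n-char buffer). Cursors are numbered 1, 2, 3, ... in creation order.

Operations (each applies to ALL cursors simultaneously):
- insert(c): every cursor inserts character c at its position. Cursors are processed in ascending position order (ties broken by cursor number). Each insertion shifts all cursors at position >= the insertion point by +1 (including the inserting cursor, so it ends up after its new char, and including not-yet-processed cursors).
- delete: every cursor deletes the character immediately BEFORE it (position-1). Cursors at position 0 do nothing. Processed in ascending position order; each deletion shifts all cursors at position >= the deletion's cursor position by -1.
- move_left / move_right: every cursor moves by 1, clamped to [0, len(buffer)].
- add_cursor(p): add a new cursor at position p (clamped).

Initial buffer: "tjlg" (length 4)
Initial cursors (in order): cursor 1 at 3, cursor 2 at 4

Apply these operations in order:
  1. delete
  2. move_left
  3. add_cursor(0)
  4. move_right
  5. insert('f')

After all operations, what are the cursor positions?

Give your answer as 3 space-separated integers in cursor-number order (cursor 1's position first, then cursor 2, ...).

Answer: 5 5 2

Derivation:
After op 1 (delete): buffer="tj" (len 2), cursors c1@2 c2@2, authorship ..
After op 2 (move_left): buffer="tj" (len 2), cursors c1@1 c2@1, authorship ..
After op 3 (add_cursor(0)): buffer="tj" (len 2), cursors c3@0 c1@1 c2@1, authorship ..
After op 4 (move_right): buffer="tj" (len 2), cursors c3@1 c1@2 c2@2, authorship ..
After op 5 (insert('f')): buffer="tfjff" (len 5), cursors c3@2 c1@5 c2@5, authorship .3.12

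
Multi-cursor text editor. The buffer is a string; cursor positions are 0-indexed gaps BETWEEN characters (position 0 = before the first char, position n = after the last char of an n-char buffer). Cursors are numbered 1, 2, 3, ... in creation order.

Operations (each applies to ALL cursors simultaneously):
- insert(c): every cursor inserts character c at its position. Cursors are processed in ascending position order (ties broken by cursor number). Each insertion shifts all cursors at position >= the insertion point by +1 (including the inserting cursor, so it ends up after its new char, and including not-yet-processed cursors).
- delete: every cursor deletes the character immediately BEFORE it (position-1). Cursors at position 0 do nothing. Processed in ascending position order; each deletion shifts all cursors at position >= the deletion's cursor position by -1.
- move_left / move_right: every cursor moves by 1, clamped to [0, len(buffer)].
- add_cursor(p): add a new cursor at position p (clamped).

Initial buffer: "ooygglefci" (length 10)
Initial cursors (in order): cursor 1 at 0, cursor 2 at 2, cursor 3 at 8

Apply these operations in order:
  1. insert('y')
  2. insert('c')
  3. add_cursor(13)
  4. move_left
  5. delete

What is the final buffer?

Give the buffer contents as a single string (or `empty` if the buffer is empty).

After op 1 (insert('y')): buffer="yooyygglefyci" (len 13), cursors c1@1 c2@4 c3@11, authorship 1..2......3..
After op 2 (insert('c')): buffer="ycooycygglefycci" (len 16), cursors c1@2 c2@6 c3@14, authorship 11..22......33..
After op 3 (add_cursor(13)): buffer="ycooycygglefycci" (len 16), cursors c1@2 c2@6 c4@13 c3@14, authorship 11..22......33..
After op 4 (move_left): buffer="ycooycygglefycci" (len 16), cursors c1@1 c2@5 c4@12 c3@13, authorship 11..22......33..
After op 5 (delete): buffer="coocygglecci" (len 12), cursors c1@0 c2@3 c3@9 c4@9, authorship 1..2.....3..

Answer: coocygglecci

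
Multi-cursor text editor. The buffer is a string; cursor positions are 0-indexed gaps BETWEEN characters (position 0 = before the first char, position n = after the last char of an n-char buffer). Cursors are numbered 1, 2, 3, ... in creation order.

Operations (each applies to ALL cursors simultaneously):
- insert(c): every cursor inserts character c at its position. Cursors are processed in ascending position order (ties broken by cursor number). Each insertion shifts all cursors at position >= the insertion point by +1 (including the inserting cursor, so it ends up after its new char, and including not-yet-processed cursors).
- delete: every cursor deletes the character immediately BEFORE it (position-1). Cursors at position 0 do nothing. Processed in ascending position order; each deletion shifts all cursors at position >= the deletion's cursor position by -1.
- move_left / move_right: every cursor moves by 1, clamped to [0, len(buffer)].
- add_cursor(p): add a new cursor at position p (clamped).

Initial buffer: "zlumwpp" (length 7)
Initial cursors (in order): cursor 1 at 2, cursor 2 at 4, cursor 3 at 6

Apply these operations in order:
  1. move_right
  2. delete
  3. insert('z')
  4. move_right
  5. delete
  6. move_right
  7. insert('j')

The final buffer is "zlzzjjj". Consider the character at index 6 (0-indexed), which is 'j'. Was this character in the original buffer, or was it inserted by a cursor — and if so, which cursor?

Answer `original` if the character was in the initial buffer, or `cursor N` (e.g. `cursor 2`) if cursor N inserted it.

After op 1 (move_right): buffer="zlumwpp" (len 7), cursors c1@3 c2@5 c3@7, authorship .......
After op 2 (delete): buffer="zlmp" (len 4), cursors c1@2 c2@3 c3@4, authorship ....
After op 3 (insert('z')): buffer="zlzmzpz" (len 7), cursors c1@3 c2@5 c3@7, authorship ..1.2.3
After op 4 (move_right): buffer="zlzmzpz" (len 7), cursors c1@4 c2@6 c3@7, authorship ..1.2.3
After op 5 (delete): buffer="zlzz" (len 4), cursors c1@3 c2@4 c3@4, authorship ..12
After op 6 (move_right): buffer="zlzz" (len 4), cursors c1@4 c2@4 c3@4, authorship ..12
After op 7 (insert('j')): buffer="zlzzjjj" (len 7), cursors c1@7 c2@7 c3@7, authorship ..12123
Authorship (.=original, N=cursor N): . . 1 2 1 2 3
Index 6: author = 3

Answer: cursor 3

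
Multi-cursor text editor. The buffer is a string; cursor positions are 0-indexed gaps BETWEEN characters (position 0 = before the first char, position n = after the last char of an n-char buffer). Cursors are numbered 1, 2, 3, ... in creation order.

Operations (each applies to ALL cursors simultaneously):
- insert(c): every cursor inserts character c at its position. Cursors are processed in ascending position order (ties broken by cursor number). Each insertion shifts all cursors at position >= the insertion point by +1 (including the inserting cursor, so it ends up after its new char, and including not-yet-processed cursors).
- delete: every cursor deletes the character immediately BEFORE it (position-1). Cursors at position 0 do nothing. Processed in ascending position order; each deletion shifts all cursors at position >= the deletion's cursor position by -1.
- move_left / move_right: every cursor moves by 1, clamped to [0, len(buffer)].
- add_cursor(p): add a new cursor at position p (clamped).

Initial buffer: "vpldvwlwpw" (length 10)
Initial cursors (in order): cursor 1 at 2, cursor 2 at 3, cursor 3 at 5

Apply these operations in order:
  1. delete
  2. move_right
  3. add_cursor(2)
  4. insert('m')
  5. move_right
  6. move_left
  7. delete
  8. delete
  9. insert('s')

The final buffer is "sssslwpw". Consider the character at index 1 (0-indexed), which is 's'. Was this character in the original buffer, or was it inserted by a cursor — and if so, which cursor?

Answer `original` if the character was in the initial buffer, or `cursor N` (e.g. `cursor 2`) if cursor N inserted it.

After op 1 (delete): buffer="vdwlwpw" (len 7), cursors c1@1 c2@1 c3@2, authorship .......
After op 2 (move_right): buffer="vdwlwpw" (len 7), cursors c1@2 c2@2 c3@3, authorship .......
After op 3 (add_cursor(2)): buffer="vdwlwpw" (len 7), cursors c1@2 c2@2 c4@2 c3@3, authorship .......
After op 4 (insert('m')): buffer="vdmmmwmlwpw" (len 11), cursors c1@5 c2@5 c4@5 c3@7, authorship ..124.3....
After op 5 (move_right): buffer="vdmmmwmlwpw" (len 11), cursors c1@6 c2@6 c4@6 c3@8, authorship ..124.3....
After op 6 (move_left): buffer="vdmmmwmlwpw" (len 11), cursors c1@5 c2@5 c4@5 c3@7, authorship ..124.3....
After op 7 (delete): buffer="vdwlwpw" (len 7), cursors c1@2 c2@2 c4@2 c3@3, authorship .......
After op 8 (delete): buffer="lwpw" (len 4), cursors c1@0 c2@0 c3@0 c4@0, authorship ....
After op 9 (insert('s')): buffer="sssslwpw" (len 8), cursors c1@4 c2@4 c3@4 c4@4, authorship 1234....
Authorship (.=original, N=cursor N): 1 2 3 4 . . . .
Index 1: author = 2

Answer: cursor 2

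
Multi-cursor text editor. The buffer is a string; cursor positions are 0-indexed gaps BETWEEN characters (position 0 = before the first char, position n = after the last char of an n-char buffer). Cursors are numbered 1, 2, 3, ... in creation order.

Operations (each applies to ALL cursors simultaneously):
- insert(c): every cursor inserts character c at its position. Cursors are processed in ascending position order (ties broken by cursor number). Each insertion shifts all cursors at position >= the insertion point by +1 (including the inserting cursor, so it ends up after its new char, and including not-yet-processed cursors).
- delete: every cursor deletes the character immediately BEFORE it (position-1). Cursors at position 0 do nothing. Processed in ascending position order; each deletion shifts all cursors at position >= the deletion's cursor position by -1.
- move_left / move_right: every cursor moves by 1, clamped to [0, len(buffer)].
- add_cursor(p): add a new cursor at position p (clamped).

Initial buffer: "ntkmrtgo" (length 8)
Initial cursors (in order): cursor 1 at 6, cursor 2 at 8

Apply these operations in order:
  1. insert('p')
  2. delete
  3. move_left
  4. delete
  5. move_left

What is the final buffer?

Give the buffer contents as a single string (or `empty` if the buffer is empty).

After op 1 (insert('p')): buffer="ntkmrtpgop" (len 10), cursors c1@7 c2@10, authorship ......1..2
After op 2 (delete): buffer="ntkmrtgo" (len 8), cursors c1@6 c2@8, authorship ........
After op 3 (move_left): buffer="ntkmrtgo" (len 8), cursors c1@5 c2@7, authorship ........
After op 4 (delete): buffer="ntkmto" (len 6), cursors c1@4 c2@5, authorship ......
After op 5 (move_left): buffer="ntkmto" (len 6), cursors c1@3 c2@4, authorship ......

Answer: ntkmto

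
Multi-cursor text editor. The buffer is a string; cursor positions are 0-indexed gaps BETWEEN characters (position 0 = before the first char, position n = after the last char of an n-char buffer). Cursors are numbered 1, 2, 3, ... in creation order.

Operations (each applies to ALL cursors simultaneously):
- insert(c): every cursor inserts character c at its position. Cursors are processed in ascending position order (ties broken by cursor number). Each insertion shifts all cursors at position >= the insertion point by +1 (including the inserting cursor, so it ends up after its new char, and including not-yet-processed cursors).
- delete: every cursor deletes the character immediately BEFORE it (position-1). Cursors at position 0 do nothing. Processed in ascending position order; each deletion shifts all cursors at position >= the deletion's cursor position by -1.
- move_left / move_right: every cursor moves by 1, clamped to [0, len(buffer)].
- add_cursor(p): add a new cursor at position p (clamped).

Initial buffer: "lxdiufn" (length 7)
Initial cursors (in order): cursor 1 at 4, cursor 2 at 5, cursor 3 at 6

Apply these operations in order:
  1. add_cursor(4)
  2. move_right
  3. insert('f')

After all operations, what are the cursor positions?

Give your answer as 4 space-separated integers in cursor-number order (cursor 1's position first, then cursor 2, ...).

Answer: 7 9 11 7

Derivation:
After op 1 (add_cursor(4)): buffer="lxdiufn" (len 7), cursors c1@4 c4@4 c2@5 c3@6, authorship .......
After op 2 (move_right): buffer="lxdiufn" (len 7), cursors c1@5 c4@5 c2@6 c3@7, authorship .......
After op 3 (insert('f')): buffer="lxdiuffffnf" (len 11), cursors c1@7 c4@7 c2@9 c3@11, authorship .....14.2.3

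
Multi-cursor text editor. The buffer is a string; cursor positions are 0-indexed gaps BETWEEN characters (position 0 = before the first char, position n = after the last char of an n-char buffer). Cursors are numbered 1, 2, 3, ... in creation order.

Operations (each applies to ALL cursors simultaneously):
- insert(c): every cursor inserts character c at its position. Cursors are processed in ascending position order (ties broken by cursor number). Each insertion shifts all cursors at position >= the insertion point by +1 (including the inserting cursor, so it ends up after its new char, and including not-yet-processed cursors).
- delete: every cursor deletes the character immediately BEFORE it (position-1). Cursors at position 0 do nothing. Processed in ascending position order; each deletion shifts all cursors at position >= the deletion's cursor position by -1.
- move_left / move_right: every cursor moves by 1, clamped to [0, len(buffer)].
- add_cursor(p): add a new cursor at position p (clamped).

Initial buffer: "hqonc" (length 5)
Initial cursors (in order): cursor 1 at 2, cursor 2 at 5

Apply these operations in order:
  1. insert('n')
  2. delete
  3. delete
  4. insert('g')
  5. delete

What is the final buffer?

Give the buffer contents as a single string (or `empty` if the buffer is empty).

After op 1 (insert('n')): buffer="hqnoncn" (len 7), cursors c1@3 c2@7, authorship ..1...2
After op 2 (delete): buffer="hqonc" (len 5), cursors c1@2 c2@5, authorship .....
After op 3 (delete): buffer="hon" (len 3), cursors c1@1 c2@3, authorship ...
After op 4 (insert('g')): buffer="hgong" (len 5), cursors c1@2 c2@5, authorship .1..2
After op 5 (delete): buffer="hon" (len 3), cursors c1@1 c2@3, authorship ...

Answer: hon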